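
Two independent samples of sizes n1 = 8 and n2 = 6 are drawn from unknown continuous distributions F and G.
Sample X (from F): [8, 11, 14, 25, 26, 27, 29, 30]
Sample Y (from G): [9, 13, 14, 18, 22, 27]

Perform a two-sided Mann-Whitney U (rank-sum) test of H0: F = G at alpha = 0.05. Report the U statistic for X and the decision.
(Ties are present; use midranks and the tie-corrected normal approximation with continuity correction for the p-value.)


Step 1: Combine and sort all 14 observations; assign midranks.
sorted (value, group): (8,X), (9,Y), (11,X), (13,Y), (14,X), (14,Y), (18,Y), (22,Y), (25,X), (26,X), (27,X), (27,Y), (29,X), (30,X)
ranks: 8->1, 9->2, 11->3, 13->4, 14->5.5, 14->5.5, 18->7, 22->8, 25->9, 26->10, 27->11.5, 27->11.5, 29->13, 30->14
Step 2: Rank sum for X: R1 = 1 + 3 + 5.5 + 9 + 10 + 11.5 + 13 + 14 = 67.
Step 3: U_X = R1 - n1(n1+1)/2 = 67 - 8*9/2 = 67 - 36 = 31.
       U_Y = n1*n2 - U_X = 48 - 31 = 17.
Step 4: Ties are present, so use the tie-corrected normal approximation (with continuity correction) for the p-value.
Step 5: p-value = 0.400350; compare to alpha = 0.05. fail to reject H0.

U_X = 31, p = 0.400350, fail to reject H0 at alpha = 0.05.


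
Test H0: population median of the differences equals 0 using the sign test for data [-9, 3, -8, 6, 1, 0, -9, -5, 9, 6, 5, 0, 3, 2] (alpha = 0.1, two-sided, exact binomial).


Step 1: Discard zero differences. Original n = 14; n_eff = number of nonzero differences = 12.
Nonzero differences (with sign): -9, +3, -8, +6, +1, -9, -5, +9, +6, +5, +3, +2
Step 2: Count signs: positive = 8, negative = 4.
Step 3: Under H0: P(positive) = 0.5, so the number of positives S ~ Bin(12, 0.5).
Step 4: Two-sided exact p-value = sum of Bin(12,0.5) probabilities at or below the observed probability = 0.387695.
Step 5: alpha = 0.1. fail to reject H0.

n_eff = 12, pos = 8, neg = 4, p = 0.387695, fail to reject H0.


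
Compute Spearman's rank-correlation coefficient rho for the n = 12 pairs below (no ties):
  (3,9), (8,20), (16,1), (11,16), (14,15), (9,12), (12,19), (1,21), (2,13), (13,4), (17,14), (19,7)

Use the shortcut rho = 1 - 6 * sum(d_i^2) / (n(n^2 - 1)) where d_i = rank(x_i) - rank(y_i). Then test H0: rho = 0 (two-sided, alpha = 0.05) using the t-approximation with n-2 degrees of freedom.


Step 1: Rank x and y separately (midranks; no ties here).
rank(x): 3->3, 8->4, 16->10, 11->6, 14->9, 9->5, 12->7, 1->1, 2->2, 13->8, 17->11, 19->12
rank(y): 9->4, 20->11, 1->1, 16->9, 15->8, 12->5, 19->10, 21->12, 13->6, 4->2, 14->7, 7->3
Step 2: d_i = R_x(i) - R_y(i); compute d_i^2.
  (3-4)^2=1, (4-11)^2=49, (10-1)^2=81, (6-9)^2=9, (9-8)^2=1, (5-5)^2=0, (7-10)^2=9, (1-12)^2=121, (2-6)^2=16, (8-2)^2=36, (11-7)^2=16, (12-3)^2=81
sum(d^2) = 420.
Step 3: rho = 1 - 6*420 / (12*(12^2 - 1)) = 1 - 2520/1716 = -0.468531.
Step 4: Under H0, t = rho * sqrt((n-2)/(1-rho^2)) = -1.6771 ~ t(10).
Step 5: Two-sided p-value from the t-distribution with 10 df = 0.124455.
Step 6: alpha = 0.05. fail to reject H0.

rho = -0.4685, p = 0.124455, fail to reject H0 at alpha = 0.05.


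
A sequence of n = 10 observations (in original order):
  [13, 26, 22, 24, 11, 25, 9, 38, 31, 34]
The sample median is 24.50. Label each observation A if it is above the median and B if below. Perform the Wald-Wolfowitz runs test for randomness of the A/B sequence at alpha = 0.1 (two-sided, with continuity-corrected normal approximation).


Step 1: Compute median = 24.50; label A = above, B = below.
Labels in order: BABBBABAAA  (n_A = 5, n_B = 5)
Step 2: Count runs R = 6.
Step 3: Under H0 (random ordering), E[R] = 2*n_A*n_B/(n_A+n_B) + 1 = 2*5*5/10 + 1 = 6.0000.
        Var[R] = 2*n_A*n_B*(2*n_A*n_B - n_A - n_B) / ((n_A+n_B)^2 * (n_A+n_B-1)) = 2000/900 = 2.2222.
        SD[R] = 1.4907.
Step 4: R = E[R], so z = 0 with no continuity correction.
Step 5: Two-sided p-value via normal approximation = 2*(1 - Phi(|z|)) = 1.000000.
Step 6: alpha = 0.1. fail to reject H0.

R = 6, z = 0.0000, p = 1.000000, fail to reject H0.


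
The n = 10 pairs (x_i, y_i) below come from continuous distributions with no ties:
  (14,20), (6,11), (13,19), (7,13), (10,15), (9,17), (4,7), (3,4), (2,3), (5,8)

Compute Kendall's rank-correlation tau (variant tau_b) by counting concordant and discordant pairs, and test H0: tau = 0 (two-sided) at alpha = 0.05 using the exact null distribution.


Step 1: Enumerate the 45 unordered pairs (i,j) with i<j and classify each by sign(x_j-x_i) * sign(y_j-y_i).
  (1,2):dx=-8,dy=-9->C; (1,3):dx=-1,dy=-1->C; (1,4):dx=-7,dy=-7->C; (1,5):dx=-4,dy=-5->C
  (1,6):dx=-5,dy=-3->C; (1,7):dx=-10,dy=-13->C; (1,8):dx=-11,dy=-16->C; (1,9):dx=-12,dy=-17->C
  (1,10):dx=-9,dy=-12->C; (2,3):dx=+7,dy=+8->C; (2,4):dx=+1,dy=+2->C; (2,5):dx=+4,dy=+4->C
  (2,6):dx=+3,dy=+6->C; (2,7):dx=-2,dy=-4->C; (2,8):dx=-3,dy=-7->C; (2,9):dx=-4,dy=-8->C
  (2,10):dx=-1,dy=-3->C; (3,4):dx=-6,dy=-6->C; (3,5):dx=-3,dy=-4->C; (3,6):dx=-4,dy=-2->C
  (3,7):dx=-9,dy=-12->C; (3,8):dx=-10,dy=-15->C; (3,9):dx=-11,dy=-16->C; (3,10):dx=-8,dy=-11->C
  (4,5):dx=+3,dy=+2->C; (4,6):dx=+2,dy=+4->C; (4,7):dx=-3,dy=-6->C; (4,8):dx=-4,dy=-9->C
  (4,9):dx=-5,dy=-10->C; (4,10):dx=-2,dy=-5->C; (5,6):dx=-1,dy=+2->D; (5,7):dx=-6,dy=-8->C
  (5,8):dx=-7,dy=-11->C; (5,9):dx=-8,dy=-12->C; (5,10):dx=-5,dy=-7->C; (6,7):dx=-5,dy=-10->C
  (6,8):dx=-6,dy=-13->C; (6,9):dx=-7,dy=-14->C; (6,10):dx=-4,dy=-9->C; (7,8):dx=-1,dy=-3->C
  (7,9):dx=-2,dy=-4->C; (7,10):dx=+1,dy=+1->C; (8,9):dx=-1,dy=-1->C; (8,10):dx=+2,dy=+4->C
  (9,10):dx=+3,dy=+5->C
Step 2: C = 44, D = 1, total pairs = 45.
Step 3: tau = (C - D)/(n(n-1)/2) = (44 - 1)/45 = 0.955556.
Step 4: Exact two-sided p-value (enumerate n! = 3628800 permutations of y under H0): p = 0.000006.
Step 5: alpha = 0.05. reject H0.

tau_b = 0.9556 (C=44, D=1), p = 0.000006, reject H0.


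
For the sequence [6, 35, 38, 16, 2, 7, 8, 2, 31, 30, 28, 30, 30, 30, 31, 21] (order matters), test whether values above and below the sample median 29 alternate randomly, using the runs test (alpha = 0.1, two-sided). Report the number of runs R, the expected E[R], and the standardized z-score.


Step 1: Compute median = 29; label A = above, B = below.
Labels in order: BAABBBBBAABAAAAB  (n_A = 8, n_B = 8)
Step 2: Count runs R = 7.
Step 3: Under H0 (random ordering), E[R] = 2*n_A*n_B/(n_A+n_B) + 1 = 2*8*8/16 + 1 = 9.0000.
        Var[R] = 2*n_A*n_B*(2*n_A*n_B - n_A - n_B) / ((n_A+n_B)^2 * (n_A+n_B-1)) = 14336/3840 = 3.7333.
        SD[R] = 1.9322.
Step 4: Continuity-corrected z = (R + 0.5 - E[R]) / SD[R] = (7 + 0.5 - 9.0000) / 1.9322 = -0.7763.
Step 5: Two-sided p-value via normal approximation = 2*(1 - Phi(|z|)) = 0.437558.
Step 6: alpha = 0.1. fail to reject H0.

R = 7, z = -0.7763, p = 0.437558, fail to reject H0.


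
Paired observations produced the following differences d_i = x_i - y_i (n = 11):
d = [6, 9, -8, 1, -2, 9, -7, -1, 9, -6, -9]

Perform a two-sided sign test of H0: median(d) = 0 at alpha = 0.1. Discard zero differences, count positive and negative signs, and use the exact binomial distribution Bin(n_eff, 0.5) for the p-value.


Step 1: Discard zero differences. Original n = 11; n_eff = number of nonzero differences = 11.
Nonzero differences (with sign): +6, +9, -8, +1, -2, +9, -7, -1, +9, -6, -9
Step 2: Count signs: positive = 5, negative = 6.
Step 3: Under H0: P(positive) = 0.5, so the number of positives S ~ Bin(11, 0.5).
Step 4: Two-sided exact p-value = sum of Bin(11,0.5) probabilities at or below the observed probability = 1.000000.
Step 5: alpha = 0.1. fail to reject H0.

n_eff = 11, pos = 5, neg = 6, p = 1.000000, fail to reject H0.


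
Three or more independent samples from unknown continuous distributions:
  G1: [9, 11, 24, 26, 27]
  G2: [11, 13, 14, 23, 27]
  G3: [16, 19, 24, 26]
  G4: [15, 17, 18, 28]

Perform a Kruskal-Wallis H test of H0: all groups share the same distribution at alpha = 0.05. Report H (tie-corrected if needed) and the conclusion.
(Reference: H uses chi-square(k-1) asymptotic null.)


Step 1: Combine all N = 18 observations and assign midranks.
sorted (value, group, rank): (9,G1,1), (11,G1,2.5), (11,G2,2.5), (13,G2,4), (14,G2,5), (15,G4,6), (16,G3,7), (17,G4,8), (18,G4,9), (19,G3,10), (23,G2,11), (24,G1,12.5), (24,G3,12.5), (26,G1,14.5), (26,G3,14.5), (27,G1,16.5), (27,G2,16.5), (28,G4,18)
Step 2: Sum ranks within each group.
R_1 = 47 (n_1 = 5)
R_2 = 39 (n_2 = 5)
R_3 = 44 (n_3 = 4)
R_4 = 41 (n_4 = 4)
Step 3: H = 12/(N(N+1)) * sum(R_i^2/n_i) - 3(N+1)
     = 12/(18*19) * (47^2/5 + 39^2/5 + 44^2/4 + 41^2/4) - 3*19
     = 0.035088 * 1650.25 - 57
     = 0.903509.
Step 4: Ties present; correction factor C = 1 - 24/(18^3 - 18) = 0.995872. Corrected H = 0.903509 / 0.995872 = 0.907254.
Step 5: Under H0, H ~ chi^2(3); p-value = 0.823677.
Step 6: alpha = 0.05. fail to reject H0.

H = 0.9073, df = 3, p = 0.823677, fail to reject H0.


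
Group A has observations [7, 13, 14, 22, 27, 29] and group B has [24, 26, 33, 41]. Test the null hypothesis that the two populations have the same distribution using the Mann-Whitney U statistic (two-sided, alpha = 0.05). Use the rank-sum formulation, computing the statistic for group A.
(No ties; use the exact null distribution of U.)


Step 1: Combine and sort all 10 observations; assign midranks.
sorted (value, group): (7,X), (13,X), (14,X), (22,X), (24,Y), (26,Y), (27,X), (29,X), (33,Y), (41,Y)
ranks: 7->1, 13->2, 14->3, 22->4, 24->5, 26->6, 27->7, 29->8, 33->9, 41->10
Step 2: Rank sum for X: R1 = 1 + 2 + 3 + 4 + 7 + 8 = 25.
Step 3: U_X = R1 - n1(n1+1)/2 = 25 - 6*7/2 = 25 - 21 = 4.
       U_Y = n1*n2 - U_X = 24 - 4 = 20.
Step 4: No ties, so the exact null distribution of U (based on enumerating the C(10,6) = 210 equally likely rank assignments) gives the two-sided p-value.
Step 5: p-value = 0.114286; compare to alpha = 0.05. fail to reject H0.

U_X = 4, p = 0.114286, fail to reject H0 at alpha = 0.05.


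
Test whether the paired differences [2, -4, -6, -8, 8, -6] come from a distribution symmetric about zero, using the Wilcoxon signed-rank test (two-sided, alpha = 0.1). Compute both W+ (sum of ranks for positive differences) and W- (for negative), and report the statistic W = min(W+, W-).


Step 1: Drop any zero differences (none here) and take |d_i|.
|d| = [2, 4, 6, 8, 8, 6]
Step 2: Midrank |d_i| (ties get averaged ranks).
ranks: |2|->1, |4|->2, |6|->3.5, |8|->5.5, |8|->5.5, |6|->3.5
Step 3: Attach original signs; sum ranks with positive sign and with negative sign.
W+ = 1 + 5.5 = 6.5
W- = 2 + 3.5 + 5.5 + 3.5 = 14.5
(Check: W+ + W- = 21 should equal n(n+1)/2 = 21.)
Step 4: Test statistic W = min(W+, W-) = 6.5.
Step 5: Ties in |d|, so use the tie-corrected normal approximation.
        E[W] = n(n+1)/4 = 6*7/4 = 10.5.
        Tie groups: |d|=6 (t=2), |d|=8 (t=2); sum(t^3 - t) = 12.
        Var[W] = n(n+1)(2n+1)/24 - sum(t^3-t)/48 = 546/24 - 12/48 = 22.5.
        z = (W - E[W]) / sqrt(Var[W]) = (6.5 - 10.5) / 4.7434 = -0.8433.
        Two-sided p = 2*Phi(z) = 0.399075.
Step 6: alpha = 0.1. fail to reject H0.

W+ = 6.5, W- = 14.5, W = min = 6.5, p = 0.399075, fail to reject H0.


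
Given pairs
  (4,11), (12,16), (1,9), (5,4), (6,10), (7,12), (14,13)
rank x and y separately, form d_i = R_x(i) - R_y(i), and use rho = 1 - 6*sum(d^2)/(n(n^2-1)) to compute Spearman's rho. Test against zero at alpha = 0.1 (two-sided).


Step 1: Rank x and y separately (midranks; no ties here).
rank(x): 4->2, 12->6, 1->1, 5->3, 6->4, 7->5, 14->7
rank(y): 11->4, 16->7, 9->2, 4->1, 10->3, 12->5, 13->6
Step 2: d_i = R_x(i) - R_y(i); compute d_i^2.
  (2-4)^2=4, (6-7)^2=1, (1-2)^2=1, (3-1)^2=4, (4-3)^2=1, (5-5)^2=0, (7-6)^2=1
sum(d^2) = 12.
Step 3: rho = 1 - 6*12 / (7*(7^2 - 1)) = 1 - 72/336 = 0.785714.
Step 4: Under H0, t = rho * sqrt((n-2)/(1-rho^2)) = 2.8402 ~ t(5).
Step 5: Two-sided p-value from the t-distribution with 5 df = 0.036238.
Step 6: alpha = 0.1. reject H0.

rho = 0.7857, p = 0.036238, reject H0 at alpha = 0.1.


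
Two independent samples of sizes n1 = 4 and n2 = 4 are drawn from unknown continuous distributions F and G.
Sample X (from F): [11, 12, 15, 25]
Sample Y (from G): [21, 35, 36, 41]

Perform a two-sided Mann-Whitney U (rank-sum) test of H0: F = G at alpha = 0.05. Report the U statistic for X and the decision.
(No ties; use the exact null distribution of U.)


Step 1: Combine and sort all 8 observations; assign midranks.
sorted (value, group): (11,X), (12,X), (15,X), (21,Y), (25,X), (35,Y), (36,Y), (41,Y)
ranks: 11->1, 12->2, 15->3, 21->4, 25->5, 35->6, 36->7, 41->8
Step 2: Rank sum for X: R1 = 1 + 2 + 3 + 5 = 11.
Step 3: U_X = R1 - n1(n1+1)/2 = 11 - 4*5/2 = 11 - 10 = 1.
       U_Y = n1*n2 - U_X = 16 - 1 = 15.
Step 4: No ties, so the exact null distribution of U (based on enumerating the C(8,4) = 70 equally likely rank assignments) gives the two-sided p-value.
Step 5: p-value = 0.057143; compare to alpha = 0.05. fail to reject H0.

U_X = 1, p = 0.057143, fail to reject H0 at alpha = 0.05.


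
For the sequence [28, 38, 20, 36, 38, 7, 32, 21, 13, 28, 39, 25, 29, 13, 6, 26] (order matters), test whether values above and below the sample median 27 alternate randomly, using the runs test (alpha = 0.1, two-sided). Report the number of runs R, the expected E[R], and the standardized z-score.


Step 1: Compute median = 27; label A = above, B = below.
Labels in order: AABAABABBAABABBB  (n_A = 8, n_B = 8)
Step 2: Count runs R = 10.
Step 3: Under H0 (random ordering), E[R] = 2*n_A*n_B/(n_A+n_B) + 1 = 2*8*8/16 + 1 = 9.0000.
        Var[R] = 2*n_A*n_B*(2*n_A*n_B - n_A - n_B) / ((n_A+n_B)^2 * (n_A+n_B-1)) = 14336/3840 = 3.7333.
        SD[R] = 1.9322.
Step 4: Continuity-corrected z = (R - 0.5 - E[R]) / SD[R] = (10 - 0.5 - 9.0000) / 1.9322 = 0.2588.
Step 5: Two-sided p-value via normal approximation = 2*(1 - Phi(|z|)) = 0.795809.
Step 6: alpha = 0.1. fail to reject H0.

R = 10, z = 0.2588, p = 0.795809, fail to reject H0.


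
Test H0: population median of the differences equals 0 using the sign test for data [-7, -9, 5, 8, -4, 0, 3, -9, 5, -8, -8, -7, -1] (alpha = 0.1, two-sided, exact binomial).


Step 1: Discard zero differences. Original n = 13; n_eff = number of nonzero differences = 12.
Nonzero differences (with sign): -7, -9, +5, +8, -4, +3, -9, +5, -8, -8, -7, -1
Step 2: Count signs: positive = 4, negative = 8.
Step 3: Under H0: P(positive) = 0.5, so the number of positives S ~ Bin(12, 0.5).
Step 4: Two-sided exact p-value = sum of Bin(12,0.5) probabilities at or below the observed probability = 0.387695.
Step 5: alpha = 0.1. fail to reject H0.

n_eff = 12, pos = 4, neg = 8, p = 0.387695, fail to reject H0.


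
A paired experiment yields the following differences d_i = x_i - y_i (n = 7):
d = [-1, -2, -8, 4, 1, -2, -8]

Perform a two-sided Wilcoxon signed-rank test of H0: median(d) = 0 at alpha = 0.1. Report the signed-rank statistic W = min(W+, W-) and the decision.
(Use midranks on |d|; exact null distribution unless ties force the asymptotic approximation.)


Step 1: Drop any zero differences (none here) and take |d_i|.
|d| = [1, 2, 8, 4, 1, 2, 8]
Step 2: Midrank |d_i| (ties get averaged ranks).
ranks: |1|->1.5, |2|->3.5, |8|->6.5, |4|->5, |1|->1.5, |2|->3.5, |8|->6.5
Step 3: Attach original signs; sum ranks with positive sign and with negative sign.
W+ = 5 + 1.5 = 6.5
W- = 1.5 + 3.5 + 6.5 + 3.5 + 6.5 = 21.5
(Check: W+ + W- = 28 should equal n(n+1)/2 = 28.)
Step 4: Test statistic W = min(W+, W-) = 6.5.
Step 5: Ties in |d|, so use the tie-corrected normal approximation.
        E[W] = n(n+1)/4 = 7*8/4 = 14.
        Tie groups: |d|=1 (t=2), |d|=2 (t=2), |d|=8 (t=2); sum(t^3 - t) = 18.
        Var[W] = n(n+1)(2n+1)/24 - sum(t^3-t)/48 = 840/24 - 18/48 = 34.625.
        z = (W - E[W]) / sqrt(Var[W]) = (6.5 - 14) / 5.8843 = -1.2746.
        Two-sided p = 2*Phi(z) = 0.202459.
Step 6: alpha = 0.1. fail to reject H0.

W+ = 6.5, W- = 21.5, W = min = 6.5, p = 0.202459, fail to reject H0.


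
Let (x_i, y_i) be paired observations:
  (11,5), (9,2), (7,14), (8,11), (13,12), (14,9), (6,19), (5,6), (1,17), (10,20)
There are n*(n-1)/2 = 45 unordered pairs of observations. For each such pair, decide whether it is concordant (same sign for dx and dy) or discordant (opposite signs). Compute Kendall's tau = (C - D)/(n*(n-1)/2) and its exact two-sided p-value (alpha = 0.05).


Step 1: Enumerate the 45 unordered pairs (i,j) with i<j and classify each by sign(x_j-x_i) * sign(y_j-y_i).
  (1,2):dx=-2,dy=-3->C; (1,3):dx=-4,dy=+9->D; (1,4):dx=-3,dy=+6->D; (1,5):dx=+2,dy=+7->C
  (1,6):dx=+3,dy=+4->C; (1,7):dx=-5,dy=+14->D; (1,8):dx=-6,dy=+1->D; (1,9):dx=-10,dy=+12->D
  (1,10):dx=-1,dy=+15->D; (2,3):dx=-2,dy=+12->D; (2,4):dx=-1,dy=+9->D; (2,5):dx=+4,dy=+10->C
  (2,6):dx=+5,dy=+7->C; (2,7):dx=-3,dy=+17->D; (2,8):dx=-4,dy=+4->D; (2,9):dx=-8,dy=+15->D
  (2,10):dx=+1,dy=+18->C; (3,4):dx=+1,dy=-3->D; (3,5):dx=+6,dy=-2->D; (3,6):dx=+7,dy=-5->D
  (3,7):dx=-1,dy=+5->D; (3,8):dx=-2,dy=-8->C; (3,9):dx=-6,dy=+3->D; (3,10):dx=+3,dy=+6->C
  (4,5):dx=+5,dy=+1->C; (4,6):dx=+6,dy=-2->D; (4,7):dx=-2,dy=+8->D; (4,8):dx=-3,dy=-5->C
  (4,9):dx=-7,dy=+6->D; (4,10):dx=+2,dy=+9->C; (5,6):dx=+1,dy=-3->D; (5,7):dx=-7,dy=+7->D
  (5,8):dx=-8,dy=-6->C; (5,9):dx=-12,dy=+5->D; (5,10):dx=-3,dy=+8->D; (6,7):dx=-8,dy=+10->D
  (6,8):dx=-9,dy=-3->C; (6,9):dx=-13,dy=+8->D; (6,10):dx=-4,dy=+11->D; (7,8):dx=-1,dy=-13->C
  (7,9):dx=-5,dy=-2->C; (7,10):dx=+4,dy=+1->C; (8,9):dx=-4,dy=+11->D; (8,10):dx=+5,dy=+14->C
  (9,10):dx=+9,dy=+3->C
Step 2: C = 18, D = 27, total pairs = 45.
Step 3: tau = (C - D)/(n(n-1)/2) = (18 - 27)/45 = -0.200000.
Step 4: Exact two-sided p-value (enumerate n! = 3628800 permutations of y under H0): p = 0.484313.
Step 5: alpha = 0.05. fail to reject H0.

tau_b = -0.2000 (C=18, D=27), p = 0.484313, fail to reject H0.


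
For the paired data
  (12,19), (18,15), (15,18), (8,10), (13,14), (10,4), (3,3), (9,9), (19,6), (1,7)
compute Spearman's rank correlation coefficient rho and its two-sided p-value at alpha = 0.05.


Step 1: Rank x and y separately (midranks; no ties here).
rank(x): 12->6, 18->9, 15->8, 8->3, 13->7, 10->5, 3->2, 9->4, 19->10, 1->1
rank(y): 19->10, 15->8, 18->9, 10->6, 14->7, 4->2, 3->1, 9->5, 6->3, 7->4
Step 2: d_i = R_x(i) - R_y(i); compute d_i^2.
  (6-10)^2=16, (9-8)^2=1, (8-9)^2=1, (3-6)^2=9, (7-7)^2=0, (5-2)^2=9, (2-1)^2=1, (4-5)^2=1, (10-3)^2=49, (1-4)^2=9
sum(d^2) = 96.
Step 3: rho = 1 - 6*96 / (10*(10^2 - 1)) = 1 - 576/990 = 0.418182.
Step 4: Under H0, t = rho * sqrt((n-2)/(1-rho^2)) = 1.3021 ~ t(8).
Step 5: Two-sided p-value from the t-distribution with 8 df = 0.229113.
Step 6: alpha = 0.05. fail to reject H0.

rho = 0.4182, p = 0.229113, fail to reject H0 at alpha = 0.05.


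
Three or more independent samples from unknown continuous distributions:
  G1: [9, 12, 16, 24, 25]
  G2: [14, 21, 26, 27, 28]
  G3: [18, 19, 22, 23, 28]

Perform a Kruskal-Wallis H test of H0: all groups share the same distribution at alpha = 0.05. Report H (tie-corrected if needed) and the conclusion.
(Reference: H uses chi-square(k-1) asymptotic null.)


Step 1: Combine all N = 15 observations and assign midranks.
sorted (value, group, rank): (9,G1,1), (12,G1,2), (14,G2,3), (16,G1,4), (18,G3,5), (19,G3,6), (21,G2,7), (22,G3,8), (23,G3,9), (24,G1,10), (25,G1,11), (26,G2,12), (27,G2,13), (28,G2,14.5), (28,G3,14.5)
Step 2: Sum ranks within each group.
R_1 = 28 (n_1 = 5)
R_2 = 49.5 (n_2 = 5)
R_3 = 42.5 (n_3 = 5)
Step 3: H = 12/(N(N+1)) * sum(R_i^2/n_i) - 3(N+1)
     = 12/(15*16) * (28^2/5 + 49.5^2/5 + 42.5^2/5) - 3*16
     = 0.050000 * 1008.1 - 48
     = 2.405000.
Step 4: Ties present; correction factor C = 1 - 6/(15^3 - 15) = 0.998214. Corrected H = 2.405000 / 0.998214 = 2.409302.
Step 5: Under H0, H ~ chi^2(2); p-value = 0.299797.
Step 6: alpha = 0.05. fail to reject H0.

H = 2.4093, df = 2, p = 0.299797, fail to reject H0.


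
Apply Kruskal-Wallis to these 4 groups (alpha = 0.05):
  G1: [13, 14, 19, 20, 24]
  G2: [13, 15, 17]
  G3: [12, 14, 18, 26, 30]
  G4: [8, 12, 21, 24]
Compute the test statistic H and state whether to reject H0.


Step 1: Combine all N = 17 observations and assign midranks.
sorted (value, group, rank): (8,G4,1), (12,G3,2.5), (12,G4,2.5), (13,G1,4.5), (13,G2,4.5), (14,G1,6.5), (14,G3,6.5), (15,G2,8), (17,G2,9), (18,G3,10), (19,G1,11), (20,G1,12), (21,G4,13), (24,G1,14.5), (24,G4,14.5), (26,G3,16), (30,G3,17)
Step 2: Sum ranks within each group.
R_1 = 48.5 (n_1 = 5)
R_2 = 21.5 (n_2 = 3)
R_3 = 52 (n_3 = 5)
R_4 = 31 (n_4 = 4)
Step 3: H = 12/(N(N+1)) * sum(R_i^2/n_i) - 3(N+1)
     = 12/(17*18) * (48.5^2/5 + 21.5^2/3 + 52^2/5 + 31^2/4) - 3*18
     = 0.039216 * 1405.58 - 54
     = 1.120915.
Step 4: Ties present; correction factor C = 1 - 24/(17^3 - 17) = 0.995098. Corrected H = 1.120915 / 0.995098 = 1.126437.
Step 5: Under H0, H ~ chi^2(3); p-value = 0.770696.
Step 6: alpha = 0.05. fail to reject H0.

H = 1.1264, df = 3, p = 0.770696, fail to reject H0.


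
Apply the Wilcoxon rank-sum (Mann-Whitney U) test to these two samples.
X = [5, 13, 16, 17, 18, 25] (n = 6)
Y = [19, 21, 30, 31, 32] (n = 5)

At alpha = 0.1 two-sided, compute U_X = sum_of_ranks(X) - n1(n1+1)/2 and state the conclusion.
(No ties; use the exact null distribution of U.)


Step 1: Combine and sort all 11 observations; assign midranks.
sorted (value, group): (5,X), (13,X), (16,X), (17,X), (18,X), (19,Y), (21,Y), (25,X), (30,Y), (31,Y), (32,Y)
ranks: 5->1, 13->2, 16->3, 17->4, 18->5, 19->6, 21->7, 25->8, 30->9, 31->10, 32->11
Step 2: Rank sum for X: R1 = 1 + 2 + 3 + 4 + 5 + 8 = 23.
Step 3: U_X = R1 - n1(n1+1)/2 = 23 - 6*7/2 = 23 - 21 = 2.
       U_Y = n1*n2 - U_X = 30 - 2 = 28.
Step 4: No ties, so the exact null distribution of U (based on enumerating the C(11,6) = 462 equally likely rank assignments) gives the two-sided p-value.
Step 5: p-value = 0.017316; compare to alpha = 0.1. reject H0.

U_X = 2, p = 0.017316, reject H0 at alpha = 0.1.


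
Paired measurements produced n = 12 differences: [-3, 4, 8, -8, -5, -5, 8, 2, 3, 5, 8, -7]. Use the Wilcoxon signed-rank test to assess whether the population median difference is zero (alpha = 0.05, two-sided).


Step 1: Drop any zero differences (none here) and take |d_i|.
|d| = [3, 4, 8, 8, 5, 5, 8, 2, 3, 5, 8, 7]
Step 2: Midrank |d_i| (ties get averaged ranks).
ranks: |3|->2.5, |4|->4, |8|->10.5, |8|->10.5, |5|->6, |5|->6, |8|->10.5, |2|->1, |3|->2.5, |5|->6, |8|->10.5, |7|->8
Step 3: Attach original signs; sum ranks with positive sign and with negative sign.
W+ = 4 + 10.5 + 10.5 + 1 + 2.5 + 6 + 10.5 = 45
W- = 2.5 + 10.5 + 6 + 6 + 8 = 33
(Check: W+ + W- = 78 should equal n(n+1)/2 = 78.)
Step 4: Test statistic W = min(W+, W-) = 33.
Step 5: Ties in |d|, so use the tie-corrected normal approximation.
        E[W] = n(n+1)/4 = 12*13/4 = 39.
        Tie groups: |d|=3 (t=2), |d|=5 (t=3), |d|=8 (t=4); sum(t^3 - t) = 90.
        Var[W] = n(n+1)(2n+1)/24 - sum(t^3-t)/48 = 3900/24 - 90/48 = 160.625.
        z = (W - E[W]) / sqrt(Var[W]) = (33 - 39) / 12.6738 = -0.4734.
        Two-sided p = 2*Phi(z) = 0.635915.
Step 6: alpha = 0.05. fail to reject H0.

W+ = 45, W- = 33, W = min = 33, p = 0.635915, fail to reject H0.


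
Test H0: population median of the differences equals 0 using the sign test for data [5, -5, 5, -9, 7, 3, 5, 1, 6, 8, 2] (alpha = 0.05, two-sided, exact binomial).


Step 1: Discard zero differences. Original n = 11; n_eff = number of nonzero differences = 11.
Nonzero differences (with sign): +5, -5, +5, -9, +7, +3, +5, +1, +6, +8, +2
Step 2: Count signs: positive = 9, negative = 2.
Step 3: Under H0: P(positive) = 0.5, so the number of positives S ~ Bin(11, 0.5).
Step 4: Two-sided exact p-value = sum of Bin(11,0.5) probabilities at or below the observed probability = 0.065430.
Step 5: alpha = 0.05. fail to reject H0.

n_eff = 11, pos = 9, neg = 2, p = 0.065430, fail to reject H0.


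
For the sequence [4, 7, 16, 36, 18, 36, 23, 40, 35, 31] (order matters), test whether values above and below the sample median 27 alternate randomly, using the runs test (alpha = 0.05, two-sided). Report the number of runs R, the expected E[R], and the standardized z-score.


Step 1: Compute median = 27; label A = above, B = below.
Labels in order: BBBABABAAA  (n_A = 5, n_B = 5)
Step 2: Count runs R = 6.
Step 3: Under H0 (random ordering), E[R] = 2*n_A*n_B/(n_A+n_B) + 1 = 2*5*5/10 + 1 = 6.0000.
        Var[R] = 2*n_A*n_B*(2*n_A*n_B - n_A - n_B) / ((n_A+n_B)^2 * (n_A+n_B-1)) = 2000/900 = 2.2222.
        SD[R] = 1.4907.
Step 4: R = E[R], so z = 0 with no continuity correction.
Step 5: Two-sided p-value via normal approximation = 2*(1 - Phi(|z|)) = 1.000000.
Step 6: alpha = 0.05. fail to reject H0.

R = 6, z = 0.0000, p = 1.000000, fail to reject H0.


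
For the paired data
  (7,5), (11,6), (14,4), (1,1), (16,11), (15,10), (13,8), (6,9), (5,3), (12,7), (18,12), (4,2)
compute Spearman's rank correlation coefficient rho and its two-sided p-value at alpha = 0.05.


Step 1: Rank x and y separately (midranks; no ties here).
rank(x): 7->5, 11->6, 14->9, 1->1, 16->11, 15->10, 13->8, 6->4, 5->3, 12->7, 18->12, 4->2
rank(y): 5->5, 6->6, 4->4, 1->1, 11->11, 10->10, 8->8, 9->9, 3->3, 7->7, 12->12, 2->2
Step 2: d_i = R_x(i) - R_y(i); compute d_i^2.
  (5-5)^2=0, (6-6)^2=0, (9-4)^2=25, (1-1)^2=0, (11-11)^2=0, (10-10)^2=0, (8-8)^2=0, (4-9)^2=25, (3-3)^2=0, (7-7)^2=0, (12-12)^2=0, (2-2)^2=0
sum(d^2) = 50.
Step 3: rho = 1 - 6*50 / (12*(12^2 - 1)) = 1 - 300/1716 = 0.825175.
Step 4: Under H0, t = rho * sqrt((n-2)/(1-rho^2)) = 4.6195 ~ t(10).
Step 5: Two-sided p-value from the t-distribution with 10 df = 0.000951.
Step 6: alpha = 0.05. reject H0.

rho = 0.8252, p = 0.000951, reject H0 at alpha = 0.05.


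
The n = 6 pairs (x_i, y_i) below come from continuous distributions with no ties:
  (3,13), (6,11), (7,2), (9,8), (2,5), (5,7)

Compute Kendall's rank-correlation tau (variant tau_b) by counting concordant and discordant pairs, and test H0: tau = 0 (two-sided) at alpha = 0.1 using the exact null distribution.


Step 1: Enumerate the 15 unordered pairs (i,j) with i<j and classify each by sign(x_j-x_i) * sign(y_j-y_i).
  (1,2):dx=+3,dy=-2->D; (1,3):dx=+4,dy=-11->D; (1,4):dx=+6,dy=-5->D; (1,5):dx=-1,dy=-8->C
  (1,6):dx=+2,dy=-6->D; (2,3):dx=+1,dy=-9->D; (2,4):dx=+3,dy=-3->D; (2,5):dx=-4,dy=-6->C
  (2,6):dx=-1,dy=-4->C; (3,4):dx=+2,dy=+6->C; (3,5):dx=-5,dy=+3->D; (3,6):dx=-2,dy=+5->D
  (4,5):dx=-7,dy=-3->C; (4,6):dx=-4,dy=-1->C; (5,6):dx=+3,dy=+2->C
Step 2: C = 7, D = 8, total pairs = 15.
Step 3: tau = (C - D)/(n(n-1)/2) = (7 - 8)/15 = -0.066667.
Step 4: Exact two-sided p-value (enumerate n! = 720 permutations of y under H0): p = 1.000000.
Step 5: alpha = 0.1. fail to reject H0.

tau_b = -0.0667 (C=7, D=8), p = 1.000000, fail to reject H0.


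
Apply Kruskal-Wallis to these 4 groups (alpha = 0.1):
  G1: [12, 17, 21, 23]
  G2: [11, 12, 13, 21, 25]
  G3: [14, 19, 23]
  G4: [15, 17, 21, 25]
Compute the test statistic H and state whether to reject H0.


Step 1: Combine all N = 16 observations and assign midranks.
sorted (value, group, rank): (11,G2,1), (12,G1,2.5), (12,G2,2.5), (13,G2,4), (14,G3,5), (15,G4,6), (17,G1,7.5), (17,G4,7.5), (19,G3,9), (21,G1,11), (21,G2,11), (21,G4,11), (23,G1,13.5), (23,G3,13.5), (25,G2,15.5), (25,G4,15.5)
Step 2: Sum ranks within each group.
R_1 = 34.5 (n_1 = 4)
R_2 = 34 (n_2 = 5)
R_3 = 27.5 (n_3 = 3)
R_4 = 40 (n_4 = 4)
Step 3: H = 12/(N(N+1)) * sum(R_i^2/n_i) - 3(N+1)
     = 12/(16*17) * (34.5^2/4 + 34^2/5 + 27.5^2/3 + 40^2/4) - 3*17
     = 0.044118 * 1180.85 - 51
     = 1.096140.
Step 4: Ties present; correction factor C = 1 - 48/(16^3 - 16) = 0.988235. Corrected H = 1.096140 / 0.988235 = 1.109189.
Step 5: Under H0, H ~ chi^2(3); p-value = 0.774856.
Step 6: alpha = 0.1. fail to reject H0.

H = 1.1092, df = 3, p = 0.774856, fail to reject H0.


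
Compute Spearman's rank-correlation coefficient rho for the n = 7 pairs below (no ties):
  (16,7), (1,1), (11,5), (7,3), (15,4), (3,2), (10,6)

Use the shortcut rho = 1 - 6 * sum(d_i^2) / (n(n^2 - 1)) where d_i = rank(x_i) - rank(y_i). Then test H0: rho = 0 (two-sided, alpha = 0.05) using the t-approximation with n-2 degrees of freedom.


Step 1: Rank x and y separately (midranks; no ties here).
rank(x): 16->7, 1->1, 11->5, 7->3, 15->6, 3->2, 10->4
rank(y): 7->7, 1->1, 5->5, 3->3, 4->4, 2->2, 6->6
Step 2: d_i = R_x(i) - R_y(i); compute d_i^2.
  (7-7)^2=0, (1-1)^2=0, (5-5)^2=0, (3-3)^2=0, (6-4)^2=4, (2-2)^2=0, (4-6)^2=4
sum(d^2) = 8.
Step 3: rho = 1 - 6*8 / (7*(7^2 - 1)) = 1 - 48/336 = 0.857143.
Step 4: Under H0, t = rho * sqrt((n-2)/(1-rho^2)) = 3.7210 ~ t(5).
Step 5: Two-sided p-value from the t-distribution with 5 df = 0.013697.
Step 6: alpha = 0.05. reject H0.

rho = 0.8571, p = 0.013697, reject H0 at alpha = 0.05.


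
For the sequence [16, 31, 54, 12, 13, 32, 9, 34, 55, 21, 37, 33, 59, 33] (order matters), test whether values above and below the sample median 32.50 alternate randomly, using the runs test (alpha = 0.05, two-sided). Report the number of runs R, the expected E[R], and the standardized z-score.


Step 1: Compute median = 32.50; label A = above, B = below.
Labels in order: BBABBBBAABAAAA  (n_A = 7, n_B = 7)
Step 2: Count runs R = 6.
Step 3: Under H0 (random ordering), E[R] = 2*n_A*n_B/(n_A+n_B) + 1 = 2*7*7/14 + 1 = 8.0000.
        Var[R] = 2*n_A*n_B*(2*n_A*n_B - n_A - n_B) / ((n_A+n_B)^2 * (n_A+n_B-1)) = 8232/2548 = 3.2308.
        SD[R] = 1.7974.
Step 4: Continuity-corrected z = (R + 0.5 - E[R]) / SD[R] = (6 + 0.5 - 8.0000) / 1.7974 = -0.8345.
Step 5: Two-sided p-value via normal approximation = 2*(1 - Phi(|z|)) = 0.403986.
Step 6: alpha = 0.05. fail to reject H0.

R = 6, z = -0.8345, p = 0.403986, fail to reject H0.


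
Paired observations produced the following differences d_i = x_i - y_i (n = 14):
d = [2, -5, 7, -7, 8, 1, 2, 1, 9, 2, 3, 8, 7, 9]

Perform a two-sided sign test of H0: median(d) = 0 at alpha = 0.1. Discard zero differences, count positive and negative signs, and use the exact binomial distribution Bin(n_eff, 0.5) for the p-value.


Step 1: Discard zero differences. Original n = 14; n_eff = number of nonzero differences = 14.
Nonzero differences (with sign): +2, -5, +7, -7, +8, +1, +2, +1, +9, +2, +3, +8, +7, +9
Step 2: Count signs: positive = 12, negative = 2.
Step 3: Under H0: P(positive) = 0.5, so the number of positives S ~ Bin(14, 0.5).
Step 4: Two-sided exact p-value = sum of Bin(14,0.5) probabilities at or below the observed probability = 0.012939.
Step 5: alpha = 0.1. reject H0.

n_eff = 14, pos = 12, neg = 2, p = 0.012939, reject H0.


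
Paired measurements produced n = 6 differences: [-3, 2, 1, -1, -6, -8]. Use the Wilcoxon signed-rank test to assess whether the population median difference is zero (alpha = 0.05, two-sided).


Step 1: Drop any zero differences (none here) and take |d_i|.
|d| = [3, 2, 1, 1, 6, 8]
Step 2: Midrank |d_i| (ties get averaged ranks).
ranks: |3|->4, |2|->3, |1|->1.5, |1|->1.5, |6|->5, |8|->6
Step 3: Attach original signs; sum ranks with positive sign and with negative sign.
W+ = 3 + 1.5 = 4.5
W- = 4 + 1.5 + 5 + 6 = 16.5
(Check: W+ + W- = 21 should equal n(n+1)/2 = 21.)
Step 4: Test statistic W = min(W+, W-) = 4.5.
Step 5: Ties in |d|, so use the tie-corrected normal approximation.
        E[W] = n(n+1)/4 = 6*7/4 = 10.5.
        Tie groups: |d|=1 (t=2); sum(t^3 - t) = 6.
        Var[W] = n(n+1)(2n+1)/24 - sum(t^3-t)/48 = 546/24 - 6/48 = 22.625.
        z = (W - E[W]) / sqrt(Var[W]) = (4.5 - 10.5) / 4.7566 = -1.2614.
        Two-sided p = 2*Phi(z) = 0.207160.
Step 6: alpha = 0.05. fail to reject H0.

W+ = 4.5, W- = 16.5, W = min = 4.5, p = 0.207160, fail to reject H0.


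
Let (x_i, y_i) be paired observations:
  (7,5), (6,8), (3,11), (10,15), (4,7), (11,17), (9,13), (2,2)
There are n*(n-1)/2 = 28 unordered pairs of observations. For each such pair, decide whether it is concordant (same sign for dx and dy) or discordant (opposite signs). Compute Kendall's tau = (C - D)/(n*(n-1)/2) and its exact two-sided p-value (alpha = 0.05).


Step 1: Enumerate the 28 unordered pairs (i,j) with i<j and classify each by sign(x_j-x_i) * sign(y_j-y_i).
  (1,2):dx=-1,dy=+3->D; (1,3):dx=-4,dy=+6->D; (1,4):dx=+3,dy=+10->C; (1,5):dx=-3,dy=+2->D
  (1,6):dx=+4,dy=+12->C; (1,7):dx=+2,dy=+8->C; (1,8):dx=-5,dy=-3->C; (2,3):dx=-3,dy=+3->D
  (2,4):dx=+4,dy=+7->C; (2,5):dx=-2,dy=-1->C; (2,6):dx=+5,dy=+9->C; (2,7):dx=+3,dy=+5->C
  (2,8):dx=-4,dy=-6->C; (3,4):dx=+7,dy=+4->C; (3,5):dx=+1,dy=-4->D; (3,6):dx=+8,dy=+6->C
  (3,7):dx=+6,dy=+2->C; (3,8):dx=-1,dy=-9->C; (4,5):dx=-6,dy=-8->C; (4,6):dx=+1,dy=+2->C
  (4,7):dx=-1,dy=-2->C; (4,8):dx=-8,dy=-13->C; (5,6):dx=+7,dy=+10->C; (5,7):dx=+5,dy=+6->C
  (5,8):dx=-2,dy=-5->C; (6,7):dx=-2,dy=-4->C; (6,8):dx=-9,dy=-15->C; (7,8):dx=-7,dy=-11->C
Step 2: C = 23, D = 5, total pairs = 28.
Step 3: tau = (C - D)/(n(n-1)/2) = (23 - 5)/28 = 0.642857.
Step 4: Exact two-sided p-value (enumerate n! = 40320 permutations of y under H0): p = 0.031151.
Step 5: alpha = 0.05. reject H0.

tau_b = 0.6429 (C=23, D=5), p = 0.031151, reject H0.


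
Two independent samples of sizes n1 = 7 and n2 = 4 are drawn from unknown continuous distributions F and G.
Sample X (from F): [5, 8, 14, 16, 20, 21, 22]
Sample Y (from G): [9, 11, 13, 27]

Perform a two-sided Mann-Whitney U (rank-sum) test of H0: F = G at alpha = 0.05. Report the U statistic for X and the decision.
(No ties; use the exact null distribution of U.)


Step 1: Combine and sort all 11 observations; assign midranks.
sorted (value, group): (5,X), (8,X), (9,Y), (11,Y), (13,Y), (14,X), (16,X), (20,X), (21,X), (22,X), (27,Y)
ranks: 5->1, 8->2, 9->3, 11->4, 13->5, 14->6, 16->7, 20->8, 21->9, 22->10, 27->11
Step 2: Rank sum for X: R1 = 1 + 2 + 6 + 7 + 8 + 9 + 10 = 43.
Step 3: U_X = R1 - n1(n1+1)/2 = 43 - 7*8/2 = 43 - 28 = 15.
       U_Y = n1*n2 - U_X = 28 - 15 = 13.
Step 4: No ties, so the exact null distribution of U (based on enumerating the C(11,7) = 330 equally likely rank assignments) gives the two-sided p-value.
Step 5: p-value = 0.927273; compare to alpha = 0.05. fail to reject H0.

U_X = 15, p = 0.927273, fail to reject H0 at alpha = 0.05.


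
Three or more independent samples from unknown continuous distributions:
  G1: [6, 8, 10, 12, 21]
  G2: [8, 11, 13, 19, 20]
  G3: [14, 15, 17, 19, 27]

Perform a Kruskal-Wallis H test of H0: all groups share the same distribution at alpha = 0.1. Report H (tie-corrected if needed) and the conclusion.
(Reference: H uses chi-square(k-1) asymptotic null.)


Step 1: Combine all N = 15 observations and assign midranks.
sorted (value, group, rank): (6,G1,1), (8,G1,2.5), (8,G2,2.5), (10,G1,4), (11,G2,5), (12,G1,6), (13,G2,7), (14,G3,8), (15,G3,9), (17,G3,10), (19,G2,11.5), (19,G3,11.5), (20,G2,13), (21,G1,14), (27,G3,15)
Step 2: Sum ranks within each group.
R_1 = 27.5 (n_1 = 5)
R_2 = 39 (n_2 = 5)
R_3 = 53.5 (n_3 = 5)
Step 3: H = 12/(N(N+1)) * sum(R_i^2/n_i) - 3(N+1)
     = 12/(15*16) * (27.5^2/5 + 39^2/5 + 53.5^2/5) - 3*16
     = 0.050000 * 1027.9 - 48
     = 3.395000.
Step 4: Ties present; correction factor C = 1 - 12/(15^3 - 15) = 0.996429. Corrected H = 3.395000 / 0.996429 = 3.407168.
Step 5: Under H0, H ~ chi^2(2); p-value = 0.182030.
Step 6: alpha = 0.1. fail to reject H0.

H = 3.4072, df = 2, p = 0.182030, fail to reject H0.


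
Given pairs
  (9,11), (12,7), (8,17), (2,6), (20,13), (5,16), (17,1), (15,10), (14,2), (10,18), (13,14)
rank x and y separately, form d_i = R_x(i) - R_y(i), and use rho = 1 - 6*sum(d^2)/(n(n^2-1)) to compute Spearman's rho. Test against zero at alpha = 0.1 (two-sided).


Step 1: Rank x and y separately (midranks; no ties here).
rank(x): 9->4, 12->6, 8->3, 2->1, 20->11, 5->2, 17->10, 15->9, 14->8, 10->5, 13->7
rank(y): 11->6, 7->4, 17->10, 6->3, 13->7, 16->9, 1->1, 10->5, 2->2, 18->11, 14->8
Step 2: d_i = R_x(i) - R_y(i); compute d_i^2.
  (4-6)^2=4, (6-4)^2=4, (3-10)^2=49, (1-3)^2=4, (11-7)^2=16, (2-9)^2=49, (10-1)^2=81, (9-5)^2=16, (8-2)^2=36, (5-11)^2=36, (7-8)^2=1
sum(d^2) = 296.
Step 3: rho = 1 - 6*296 / (11*(11^2 - 1)) = 1 - 1776/1320 = -0.345455.
Step 4: Under H0, t = rho * sqrt((n-2)/(1-rho^2)) = -1.1044 ~ t(9).
Step 5: Two-sided p-value from the t-distribution with 9 df = 0.298089.
Step 6: alpha = 0.1. fail to reject H0.

rho = -0.3455, p = 0.298089, fail to reject H0 at alpha = 0.1.


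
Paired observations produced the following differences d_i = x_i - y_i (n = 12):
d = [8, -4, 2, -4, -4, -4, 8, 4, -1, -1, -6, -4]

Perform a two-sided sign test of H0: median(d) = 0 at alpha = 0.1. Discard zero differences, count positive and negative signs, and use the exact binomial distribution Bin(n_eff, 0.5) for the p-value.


Step 1: Discard zero differences. Original n = 12; n_eff = number of nonzero differences = 12.
Nonzero differences (with sign): +8, -4, +2, -4, -4, -4, +8, +4, -1, -1, -6, -4
Step 2: Count signs: positive = 4, negative = 8.
Step 3: Under H0: P(positive) = 0.5, so the number of positives S ~ Bin(12, 0.5).
Step 4: Two-sided exact p-value = sum of Bin(12,0.5) probabilities at or below the observed probability = 0.387695.
Step 5: alpha = 0.1. fail to reject H0.

n_eff = 12, pos = 4, neg = 8, p = 0.387695, fail to reject H0.


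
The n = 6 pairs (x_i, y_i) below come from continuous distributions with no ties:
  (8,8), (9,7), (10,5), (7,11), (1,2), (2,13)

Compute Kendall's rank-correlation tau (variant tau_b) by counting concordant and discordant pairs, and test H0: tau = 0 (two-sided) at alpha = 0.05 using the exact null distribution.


Step 1: Enumerate the 15 unordered pairs (i,j) with i<j and classify each by sign(x_j-x_i) * sign(y_j-y_i).
  (1,2):dx=+1,dy=-1->D; (1,3):dx=+2,dy=-3->D; (1,4):dx=-1,dy=+3->D; (1,5):dx=-7,dy=-6->C
  (1,6):dx=-6,dy=+5->D; (2,3):dx=+1,dy=-2->D; (2,4):dx=-2,dy=+4->D; (2,5):dx=-8,dy=-5->C
  (2,6):dx=-7,dy=+6->D; (3,4):dx=-3,dy=+6->D; (3,5):dx=-9,dy=-3->C; (3,6):dx=-8,dy=+8->D
  (4,5):dx=-6,dy=-9->C; (4,6):dx=-5,dy=+2->D; (5,6):dx=+1,dy=+11->C
Step 2: C = 5, D = 10, total pairs = 15.
Step 3: tau = (C - D)/(n(n-1)/2) = (5 - 10)/15 = -0.333333.
Step 4: Exact two-sided p-value (enumerate n! = 720 permutations of y under H0): p = 0.469444.
Step 5: alpha = 0.05. fail to reject H0.

tau_b = -0.3333 (C=5, D=10), p = 0.469444, fail to reject H0.


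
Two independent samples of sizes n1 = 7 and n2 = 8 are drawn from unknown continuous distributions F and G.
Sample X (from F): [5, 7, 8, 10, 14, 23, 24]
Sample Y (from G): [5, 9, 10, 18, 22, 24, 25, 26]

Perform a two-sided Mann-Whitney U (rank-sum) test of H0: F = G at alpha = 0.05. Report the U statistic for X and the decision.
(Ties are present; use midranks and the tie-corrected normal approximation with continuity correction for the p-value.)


Step 1: Combine and sort all 15 observations; assign midranks.
sorted (value, group): (5,X), (5,Y), (7,X), (8,X), (9,Y), (10,X), (10,Y), (14,X), (18,Y), (22,Y), (23,X), (24,X), (24,Y), (25,Y), (26,Y)
ranks: 5->1.5, 5->1.5, 7->3, 8->4, 9->5, 10->6.5, 10->6.5, 14->8, 18->9, 22->10, 23->11, 24->12.5, 24->12.5, 25->14, 26->15
Step 2: Rank sum for X: R1 = 1.5 + 3 + 4 + 6.5 + 8 + 11 + 12.5 = 46.5.
Step 3: U_X = R1 - n1(n1+1)/2 = 46.5 - 7*8/2 = 46.5 - 28 = 18.5.
       U_Y = n1*n2 - U_X = 56 - 18.5 = 37.5.
Step 4: Ties are present, so use the tie-corrected normal approximation (with continuity correction) for the p-value.
Step 5: p-value = 0.296324; compare to alpha = 0.05. fail to reject H0.

U_X = 18.5, p = 0.296324, fail to reject H0 at alpha = 0.05.


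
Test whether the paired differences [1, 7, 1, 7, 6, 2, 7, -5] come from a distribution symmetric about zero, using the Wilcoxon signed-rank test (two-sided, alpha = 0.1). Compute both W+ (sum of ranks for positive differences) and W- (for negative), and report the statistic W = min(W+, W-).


Step 1: Drop any zero differences (none here) and take |d_i|.
|d| = [1, 7, 1, 7, 6, 2, 7, 5]
Step 2: Midrank |d_i| (ties get averaged ranks).
ranks: |1|->1.5, |7|->7, |1|->1.5, |7|->7, |6|->5, |2|->3, |7|->7, |5|->4
Step 3: Attach original signs; sum ranks with positive sign and with negative sign.
W+ = 1.5 + 7 + 1.5 + 7 + 5 + 3 + 7 = 32
W- = 4 = 4
(Check: W+ + W- = 36 should equal n(n+1)/2 = 36.)
Step 4: Test statistic W = min(W+, W-) = 4.
Step 5: Ties in |d|, so use the tie-corrected normal approximation.
        E[W] = n(n+1)/4 = 8*9/4 = 18.
        Tie groups: |d|=1 (t=2), |d|=7 (t=3); sum(t^3 - t) = 30.
        Var[W] = n(n+1)(2n+1)/24 - sum(t^3-t)/48 = 1224/24 - 30/48 = 50.375.
        z = (W - E[W]) / sqrt(Var[W]) = (4 - 18) / 7.0975 = -1.9725.
        Two-sided p = 2*Phi(z) = 0.048551.
Step 6: alpha = 0.1. reject H0.

W+ = 32, W- = 4, W = min = 4, p = 0.048551, reject H0.


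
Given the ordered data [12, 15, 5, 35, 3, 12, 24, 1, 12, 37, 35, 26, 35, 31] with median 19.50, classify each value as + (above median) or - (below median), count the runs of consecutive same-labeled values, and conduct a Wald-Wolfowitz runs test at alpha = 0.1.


Step 1: Compute median = 19.50; label A = above, B = below.
Labels in order: BBBABBABBAAAAA  (n_A = 7, n_B = 7)
Step 2: Count runs R = 6.
Step 3: Under H0 (random ordering), E[R] = 2*n_A*n_B/(n_A+n_B) + 1 = 2*7*7/14 + 1 = 8.0000.
        Var[R] = 2*n_A*n_B*(2*n_A*n_B - n_A - n_B) / ((n_A+n_B)^2 * (n_A+n_B-1)) = 8232/2548 = 3.2308.
        SD[R] = 1.7974.
Step 4: Continuity-corrected z = (R + 0.5 - E[R]) / SD[R] = (6 + 0.5 - 8.0000) / 1.7974 = -0.8345.
Step 5: Two-sided p-value via normal approximation = 2*(1 - Phi(|z|)) = 0.403986.
Step 6: alpha = 0.1. fail to reject H0.

R = 6, z = -0.8345, p = 0.403986, fail to reject H0.
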